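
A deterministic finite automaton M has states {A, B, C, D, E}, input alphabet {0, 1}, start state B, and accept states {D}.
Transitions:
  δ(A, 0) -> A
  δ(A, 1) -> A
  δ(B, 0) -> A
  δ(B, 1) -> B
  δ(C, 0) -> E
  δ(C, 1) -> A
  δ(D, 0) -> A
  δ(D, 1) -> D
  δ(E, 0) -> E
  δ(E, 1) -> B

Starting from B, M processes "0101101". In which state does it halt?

B --0--> A
A --1--> A
A --0--> A
A --1--> A
A --1--> A
A --0--> A
A --1--> A

A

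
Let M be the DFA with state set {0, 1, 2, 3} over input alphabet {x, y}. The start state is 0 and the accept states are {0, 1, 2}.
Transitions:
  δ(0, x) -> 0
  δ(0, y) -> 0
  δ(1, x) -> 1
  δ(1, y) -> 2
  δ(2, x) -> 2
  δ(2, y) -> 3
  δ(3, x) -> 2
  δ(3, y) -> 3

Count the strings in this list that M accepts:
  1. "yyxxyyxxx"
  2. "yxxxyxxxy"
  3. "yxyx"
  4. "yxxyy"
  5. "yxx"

"yyxxyyxxx": accepted
"yxxxyxxxy": accepted
"yxyx": accepted
"yxxyy": accepted
"yxx": accepted

5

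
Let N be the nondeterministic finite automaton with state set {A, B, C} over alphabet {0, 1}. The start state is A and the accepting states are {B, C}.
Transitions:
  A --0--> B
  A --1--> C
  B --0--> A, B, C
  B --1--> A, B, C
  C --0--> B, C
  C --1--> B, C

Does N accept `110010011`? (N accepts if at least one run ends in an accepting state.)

Start: {A}
read 1: {C}
read 1: {B, C}
read 0: {A, B, C}
read 0: {A, B, C}
read 1: {A, B, C}
read 0: {A, B, C}
read 0: {A, B, C}
read 1: {A, B, C}
read 1: {A, B, C}
Reachable ∩ accepting = {B, C} — nonempty.

accepted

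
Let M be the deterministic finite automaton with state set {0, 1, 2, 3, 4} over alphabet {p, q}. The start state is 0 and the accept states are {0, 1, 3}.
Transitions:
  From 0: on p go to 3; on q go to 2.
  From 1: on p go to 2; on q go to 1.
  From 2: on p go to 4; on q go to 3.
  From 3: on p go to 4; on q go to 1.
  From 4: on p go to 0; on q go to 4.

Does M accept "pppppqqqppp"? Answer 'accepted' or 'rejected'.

rejected

0 --p--> 3
3 --p--> 4
4 --p--> 0
0 --p--> 3
3 --p--> 4
4 --q--> 4
4 --q--> 4
4 --q--> 4
4 --p--> 0
0 --p--> 3
3 --p--> 4
End in state 4, which is not an accepting state.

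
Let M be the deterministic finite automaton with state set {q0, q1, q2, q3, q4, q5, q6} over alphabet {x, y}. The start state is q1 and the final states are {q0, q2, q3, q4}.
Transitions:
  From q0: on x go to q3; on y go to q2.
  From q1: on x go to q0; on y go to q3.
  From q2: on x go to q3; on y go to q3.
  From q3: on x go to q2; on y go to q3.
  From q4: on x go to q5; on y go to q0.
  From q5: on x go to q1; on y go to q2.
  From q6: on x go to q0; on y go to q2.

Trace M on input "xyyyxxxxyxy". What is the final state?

q3

q1 --x--> q0
q0 --y--> q2
q2 --y--> q3
q3 --y--> q3
q3 --x--> q2
q2 --x--> q3
q3 --x--> q2
q2 --x--> q3
q3 --y--> q3
q3 --x--> q2
q2 --y--> q3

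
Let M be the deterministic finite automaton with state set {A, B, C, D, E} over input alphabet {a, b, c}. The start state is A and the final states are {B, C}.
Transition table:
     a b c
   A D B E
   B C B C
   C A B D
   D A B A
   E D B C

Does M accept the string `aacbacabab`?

accepted

A --a--> D
D --a--> A
A --c--> E
E --b--> B
B --a--> C
C --c--> D
D --a--> A
A --b--> B
B --a--> C
C --b--> B
End in state B, which is an accepting state.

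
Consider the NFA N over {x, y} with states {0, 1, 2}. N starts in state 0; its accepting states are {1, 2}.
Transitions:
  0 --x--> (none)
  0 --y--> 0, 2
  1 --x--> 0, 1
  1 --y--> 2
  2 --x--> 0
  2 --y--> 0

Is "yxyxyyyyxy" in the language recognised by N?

Start: {0}
read y: {0, 2}
read x: {0}
read y: {0, 2}
read x: {0}
read y: {0, 2}
read y: {0, 2}
read y: {0, 2}
read y: {0, 2}
read x: {0}
read y: {0, 2}
Reachable ∩ accepting = {2} — nonempty.

accepted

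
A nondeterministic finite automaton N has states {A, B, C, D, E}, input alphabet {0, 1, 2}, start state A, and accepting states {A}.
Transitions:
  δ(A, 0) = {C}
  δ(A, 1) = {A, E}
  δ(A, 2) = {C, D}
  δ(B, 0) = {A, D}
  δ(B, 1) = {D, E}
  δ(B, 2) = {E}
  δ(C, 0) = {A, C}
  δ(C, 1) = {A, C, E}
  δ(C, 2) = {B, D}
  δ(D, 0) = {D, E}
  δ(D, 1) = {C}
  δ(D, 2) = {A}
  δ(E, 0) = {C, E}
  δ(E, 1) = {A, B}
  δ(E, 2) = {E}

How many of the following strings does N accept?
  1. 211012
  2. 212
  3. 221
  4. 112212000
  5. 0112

2

211012: rejected
212: rejected
221: accepted
112212000: accepted
0112: rejected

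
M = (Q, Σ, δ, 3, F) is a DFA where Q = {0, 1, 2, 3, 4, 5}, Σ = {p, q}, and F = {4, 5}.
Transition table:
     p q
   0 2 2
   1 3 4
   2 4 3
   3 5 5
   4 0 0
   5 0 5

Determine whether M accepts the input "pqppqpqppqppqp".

accepted

3 --p--> 5
5 --q--> 5
5 --p--> 0
0 --p--> 2
2 --q--> 3
3 --p--> 5
5 --q--> 5
5 --p--> 0
0 --p--> 2
2 --q--> 3
3 --p--> 5
5 --p--> 0
0 --q--> 2
2 --p--> 4
End in state 4, which is an accepting state.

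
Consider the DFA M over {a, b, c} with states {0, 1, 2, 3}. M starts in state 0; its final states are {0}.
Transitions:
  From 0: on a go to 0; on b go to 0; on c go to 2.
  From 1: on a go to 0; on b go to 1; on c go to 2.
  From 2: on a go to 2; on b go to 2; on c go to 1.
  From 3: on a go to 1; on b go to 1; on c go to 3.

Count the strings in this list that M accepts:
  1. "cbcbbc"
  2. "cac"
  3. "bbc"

"cbcbbc": rejected
"cac": rejected
"bbc": rejected

0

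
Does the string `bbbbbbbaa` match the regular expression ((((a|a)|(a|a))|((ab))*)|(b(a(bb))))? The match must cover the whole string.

Neither (((a|a)|(a|a))|((ab))*) nor (b(a(bb))) matches bbbbbbbaa.

no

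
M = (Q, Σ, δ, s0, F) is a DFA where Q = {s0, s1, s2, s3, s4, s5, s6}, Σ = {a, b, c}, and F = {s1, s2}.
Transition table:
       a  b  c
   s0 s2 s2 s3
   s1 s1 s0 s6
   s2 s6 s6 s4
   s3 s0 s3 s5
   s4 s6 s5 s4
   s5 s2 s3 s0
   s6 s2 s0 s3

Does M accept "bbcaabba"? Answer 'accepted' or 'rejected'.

s0 --b--> s2
s2 --b--> s6
s6 --c--> s3
s3 --a--> s0
s0 --a--> s2
s2 --b--> s6
s6 --b--> s0
s0 --a--> s2
End in state s2, which is an accepting state.

accepted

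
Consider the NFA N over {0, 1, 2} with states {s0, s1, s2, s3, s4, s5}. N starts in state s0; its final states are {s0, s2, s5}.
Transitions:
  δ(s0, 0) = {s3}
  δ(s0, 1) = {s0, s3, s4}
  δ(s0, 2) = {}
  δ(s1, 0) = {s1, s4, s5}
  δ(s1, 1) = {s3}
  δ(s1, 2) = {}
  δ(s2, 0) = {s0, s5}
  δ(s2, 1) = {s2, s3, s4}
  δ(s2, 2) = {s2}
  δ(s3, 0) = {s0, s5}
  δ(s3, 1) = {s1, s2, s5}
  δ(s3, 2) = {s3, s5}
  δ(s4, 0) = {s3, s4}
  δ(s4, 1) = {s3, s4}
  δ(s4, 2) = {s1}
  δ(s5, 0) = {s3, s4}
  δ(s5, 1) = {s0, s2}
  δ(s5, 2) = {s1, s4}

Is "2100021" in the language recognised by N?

Start: {s0}
read 2: {}
The reachable set is empty and stays empty for the remaining 6 symbols.
Reachable ∩ accepting = {} — empty.

rejected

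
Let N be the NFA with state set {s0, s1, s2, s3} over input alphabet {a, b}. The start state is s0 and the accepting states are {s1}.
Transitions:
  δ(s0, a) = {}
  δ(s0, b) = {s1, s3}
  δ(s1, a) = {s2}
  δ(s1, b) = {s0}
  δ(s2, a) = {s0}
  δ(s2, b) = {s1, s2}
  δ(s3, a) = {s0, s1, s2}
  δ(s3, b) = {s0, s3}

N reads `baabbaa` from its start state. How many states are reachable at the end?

Start: {s0}
read b: {s1, s3}
read a: {s0, s1, s2}
read a: {s0, s2}
read b: {s1, s2, s3}
read b: {s0, s1, s2, s3}
read a: {s0, s1, s2}
read a: {s0, s2}
Final reachable set {s0, s2} has 2 states.

2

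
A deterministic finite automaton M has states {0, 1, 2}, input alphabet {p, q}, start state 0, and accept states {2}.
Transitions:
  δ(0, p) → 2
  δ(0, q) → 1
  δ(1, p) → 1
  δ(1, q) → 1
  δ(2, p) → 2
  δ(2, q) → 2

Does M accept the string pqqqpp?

accepted

0 --p--> 2
2 --q--> 2
2 --q--> 2
2 --q--> 2
2 --p--> 2
2 --p--> 2
End in state 2, which is an accepting state.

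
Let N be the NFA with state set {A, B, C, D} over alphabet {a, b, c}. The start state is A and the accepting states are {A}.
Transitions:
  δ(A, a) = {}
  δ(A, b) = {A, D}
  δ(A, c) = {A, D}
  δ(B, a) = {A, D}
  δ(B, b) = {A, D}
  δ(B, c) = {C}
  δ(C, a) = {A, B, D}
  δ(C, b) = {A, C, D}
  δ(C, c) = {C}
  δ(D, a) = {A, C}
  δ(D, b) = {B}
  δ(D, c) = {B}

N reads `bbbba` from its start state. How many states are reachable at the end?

3

Start: {A}
read b: {A, D}
read b: {A, B, D}
read b: {A, B, D}
read b: {A, B, D}
read a: {A, C, D}
Final reachable set {A, C, D} has 3 states.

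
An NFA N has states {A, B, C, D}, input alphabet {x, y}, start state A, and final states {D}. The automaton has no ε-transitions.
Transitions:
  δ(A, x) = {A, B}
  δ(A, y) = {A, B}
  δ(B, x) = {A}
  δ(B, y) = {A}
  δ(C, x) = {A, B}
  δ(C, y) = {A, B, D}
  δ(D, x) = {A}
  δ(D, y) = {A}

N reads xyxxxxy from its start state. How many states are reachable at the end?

2

Start: {A}
read x: {A, B}
read y: {A, B}
read x: {A, B}
read x: {A, B}
read x: {A, B}
read x: {A, B}
read y: {A, B}
Final reachable set {A, B} has 2 states.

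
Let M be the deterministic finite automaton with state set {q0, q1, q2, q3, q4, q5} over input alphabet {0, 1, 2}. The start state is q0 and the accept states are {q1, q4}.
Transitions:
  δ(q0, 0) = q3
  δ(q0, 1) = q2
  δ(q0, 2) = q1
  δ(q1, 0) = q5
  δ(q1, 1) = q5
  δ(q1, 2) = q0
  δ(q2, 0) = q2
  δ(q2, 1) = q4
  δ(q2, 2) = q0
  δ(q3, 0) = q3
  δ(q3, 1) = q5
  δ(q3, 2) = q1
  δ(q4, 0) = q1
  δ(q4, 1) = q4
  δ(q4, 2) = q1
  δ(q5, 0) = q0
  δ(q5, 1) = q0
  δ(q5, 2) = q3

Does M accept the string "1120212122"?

q0 --1--> q2
q2 --1--> q4
q4 --2--> q1
q1 --0--> q5
q5 --2--> q3
q3 --1--> q5
q5 --2--> q3
q3 --1--> q5
q5 --2--> q3
q3 --2--> q1
End in state q1, which is an accepting state.

accepted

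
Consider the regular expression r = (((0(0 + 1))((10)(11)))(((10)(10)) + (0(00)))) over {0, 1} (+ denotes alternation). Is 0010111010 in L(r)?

Split as 001011·1010: ((0(0+1))((10)(11))) matches 001011 and (((10)(10))+(0(00))) matches 1010.

yes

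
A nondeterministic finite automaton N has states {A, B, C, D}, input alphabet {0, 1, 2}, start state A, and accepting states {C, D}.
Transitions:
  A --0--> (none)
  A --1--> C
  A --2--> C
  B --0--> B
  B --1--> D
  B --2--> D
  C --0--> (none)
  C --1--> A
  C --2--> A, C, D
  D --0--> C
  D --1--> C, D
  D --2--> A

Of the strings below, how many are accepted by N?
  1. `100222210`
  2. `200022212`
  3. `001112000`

0

`100222210`: rejected
`200022212`: rejected
`001112000`: rejected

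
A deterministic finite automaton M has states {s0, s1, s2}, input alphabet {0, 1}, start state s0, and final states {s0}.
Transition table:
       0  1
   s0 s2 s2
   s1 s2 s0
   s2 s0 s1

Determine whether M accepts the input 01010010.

s0 --0--> s2
s2 --1--> s1
s1 --0--> s2
s2 --1--> s1
s1 --0--> s2
s2 --0--> s0
s0 --1--> s2
s2 --0--> s0
End in state s0, which is an accepting state.

accepted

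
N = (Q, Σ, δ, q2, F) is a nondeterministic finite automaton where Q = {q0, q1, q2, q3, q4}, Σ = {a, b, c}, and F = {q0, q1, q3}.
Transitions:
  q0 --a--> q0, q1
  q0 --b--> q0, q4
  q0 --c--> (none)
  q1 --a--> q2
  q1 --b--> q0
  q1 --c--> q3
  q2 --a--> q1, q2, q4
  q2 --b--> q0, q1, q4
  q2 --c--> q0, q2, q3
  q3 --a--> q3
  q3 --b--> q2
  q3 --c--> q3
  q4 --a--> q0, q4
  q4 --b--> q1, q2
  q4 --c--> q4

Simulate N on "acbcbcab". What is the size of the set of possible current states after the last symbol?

4

Start: {q2}
read a: {q1, q2, q4}
read c: {q0, q2, q3, q4}
read b: {q0, q1, q2, q4}
read c: {q0, q2, q3, q4}
read b: {q0, q1, q2, q4}
read c: {q0, q2, q3, q4}
read a: {q0, q1, q2, q3, q4}
read b: {q0, q1, q2, q4}
Final reachable set {q0, q1, q2, q4} has 4 states.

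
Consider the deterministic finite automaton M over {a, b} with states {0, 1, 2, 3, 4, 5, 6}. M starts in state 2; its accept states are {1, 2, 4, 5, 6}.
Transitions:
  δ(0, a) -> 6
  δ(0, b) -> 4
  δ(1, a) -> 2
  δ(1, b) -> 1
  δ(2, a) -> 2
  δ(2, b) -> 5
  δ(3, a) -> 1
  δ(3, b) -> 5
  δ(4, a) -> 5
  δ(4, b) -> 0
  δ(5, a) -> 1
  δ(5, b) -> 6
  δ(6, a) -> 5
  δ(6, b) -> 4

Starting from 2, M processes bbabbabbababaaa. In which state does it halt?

2 --b--> 5
5 --b--> 6
6 --a--> 5
5 --b--> 6
6 --b--> 4
4 --a--> 5
5 --b--> 6
6 --b--> 4
4 --a--> 5
5 --b--> 6
6 --a--> 5
5 --b--> 6
6 --a--> 5
5 --a--> 1
1 --a--> 2

2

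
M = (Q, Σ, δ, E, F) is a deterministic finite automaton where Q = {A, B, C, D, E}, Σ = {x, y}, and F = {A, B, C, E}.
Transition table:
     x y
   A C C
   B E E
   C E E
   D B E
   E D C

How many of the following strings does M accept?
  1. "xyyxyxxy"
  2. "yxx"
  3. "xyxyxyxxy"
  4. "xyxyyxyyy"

3

"xyyxyxxy": accepted
"yxx": rejected
"xyxyxyxxy": accepted
"xyxyyxyyy": accepted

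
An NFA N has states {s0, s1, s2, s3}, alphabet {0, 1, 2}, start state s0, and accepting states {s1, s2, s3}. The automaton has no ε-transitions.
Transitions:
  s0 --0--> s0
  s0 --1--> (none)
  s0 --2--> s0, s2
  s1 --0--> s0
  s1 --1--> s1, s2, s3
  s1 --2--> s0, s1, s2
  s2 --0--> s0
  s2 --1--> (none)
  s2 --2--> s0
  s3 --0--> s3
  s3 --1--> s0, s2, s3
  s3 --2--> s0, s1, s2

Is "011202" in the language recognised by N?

rejected

Start: {s0}
read 0: {s0}
read 1: {}
The reachable set is empty and stays empty for the remaining 4 symbols.
Reachable ∩ accepting = {} — empty.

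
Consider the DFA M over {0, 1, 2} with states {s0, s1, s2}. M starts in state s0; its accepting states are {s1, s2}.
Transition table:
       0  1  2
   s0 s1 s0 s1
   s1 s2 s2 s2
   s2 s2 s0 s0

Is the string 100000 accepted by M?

accepted

s0 --1--> s0
s0 --0--> s1
s1 --0--> s2
s2 --0--> s2
s2 --0--> s2
s2 --0--> s2
End in state s2, which is an accepting state.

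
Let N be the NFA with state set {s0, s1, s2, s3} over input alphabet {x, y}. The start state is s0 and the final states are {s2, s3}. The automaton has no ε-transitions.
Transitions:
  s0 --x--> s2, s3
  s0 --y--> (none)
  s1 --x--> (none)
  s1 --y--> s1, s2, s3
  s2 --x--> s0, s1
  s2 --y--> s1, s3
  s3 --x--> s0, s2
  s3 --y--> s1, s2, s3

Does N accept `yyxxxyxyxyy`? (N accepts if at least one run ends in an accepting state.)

Start: {s0}
read y: {}
The reachable set is empty and stays empty for the remaining 10 symbols.
Reachable ∩ accepting = {} — empty.

rejected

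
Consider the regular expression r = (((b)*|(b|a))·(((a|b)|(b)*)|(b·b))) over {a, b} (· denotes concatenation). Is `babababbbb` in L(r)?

No split of babababbbb into u·v has ((b)*|(b|a)) matching u and (((a|b)|(b)*)|(b·b)) matching v.

no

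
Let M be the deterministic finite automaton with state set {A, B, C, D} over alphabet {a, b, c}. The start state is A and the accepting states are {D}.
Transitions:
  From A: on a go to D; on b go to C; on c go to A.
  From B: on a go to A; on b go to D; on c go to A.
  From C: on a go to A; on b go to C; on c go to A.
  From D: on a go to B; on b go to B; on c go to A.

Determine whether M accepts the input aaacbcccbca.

accepted

A --a--> D
D --a--> B
B --a--> A
A --c--> A
A --b--> C
C --c--> A
A --c--> A
A --c--> A
A --b--> C
C --c--> A
A --a--> D
End in state D, which is an accepting state.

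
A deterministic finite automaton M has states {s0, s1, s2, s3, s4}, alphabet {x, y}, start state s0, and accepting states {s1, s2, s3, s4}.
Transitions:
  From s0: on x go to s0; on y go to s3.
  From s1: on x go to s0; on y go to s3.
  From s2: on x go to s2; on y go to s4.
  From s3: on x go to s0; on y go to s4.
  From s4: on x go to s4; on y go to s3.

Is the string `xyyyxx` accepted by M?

rejected

s0 --x--> s0
s0 --y--> s3
s3 --y--> s4
s4 --y--> s3
s3 --x--> s0
s0 --x--> s0
End in state s0, which is not an accepting state.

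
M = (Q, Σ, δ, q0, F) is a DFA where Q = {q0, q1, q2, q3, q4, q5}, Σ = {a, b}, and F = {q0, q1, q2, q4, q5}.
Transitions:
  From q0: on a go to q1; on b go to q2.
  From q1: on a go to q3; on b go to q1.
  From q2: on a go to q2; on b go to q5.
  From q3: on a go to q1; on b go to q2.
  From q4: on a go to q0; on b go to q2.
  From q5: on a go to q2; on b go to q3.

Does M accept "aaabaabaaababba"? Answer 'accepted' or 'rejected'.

q0 --a--> q1
q1 --a--> q3
q3 --a--> q1
q1 --b--> q1
q1 --a--> q3
q3 --a--> q1
q1 --b--> q1
q1 --a--> q3
q3 --a--> q1
q1 --a--> q3
q3 --b--> q2
q2 --a--> q2
q2 --b--> q5
q5 --b--> q3
q3 --a--> q1
End in state q1, which is an accepting state.

accepted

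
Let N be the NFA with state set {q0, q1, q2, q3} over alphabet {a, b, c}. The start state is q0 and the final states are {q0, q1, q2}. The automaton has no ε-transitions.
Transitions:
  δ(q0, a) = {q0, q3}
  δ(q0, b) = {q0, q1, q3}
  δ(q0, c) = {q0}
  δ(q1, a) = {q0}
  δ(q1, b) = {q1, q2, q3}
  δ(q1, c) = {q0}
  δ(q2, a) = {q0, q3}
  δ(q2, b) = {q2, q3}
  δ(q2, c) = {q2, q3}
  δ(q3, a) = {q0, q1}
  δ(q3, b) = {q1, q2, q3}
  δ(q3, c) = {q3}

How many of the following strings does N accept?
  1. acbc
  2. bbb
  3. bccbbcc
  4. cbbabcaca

4

acbc: accepted
bbb: accepted
bccbbcc: accepted
cbbabcaca: accepted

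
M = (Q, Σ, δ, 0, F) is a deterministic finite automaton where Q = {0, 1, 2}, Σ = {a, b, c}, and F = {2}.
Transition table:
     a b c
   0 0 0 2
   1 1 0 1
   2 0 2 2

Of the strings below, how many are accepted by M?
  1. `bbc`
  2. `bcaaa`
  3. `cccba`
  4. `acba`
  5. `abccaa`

1

`bbc`: accepted
`bcaaa`: rejected
`cccba`: rejected
`acba`: rejected
`abccaa`: rejected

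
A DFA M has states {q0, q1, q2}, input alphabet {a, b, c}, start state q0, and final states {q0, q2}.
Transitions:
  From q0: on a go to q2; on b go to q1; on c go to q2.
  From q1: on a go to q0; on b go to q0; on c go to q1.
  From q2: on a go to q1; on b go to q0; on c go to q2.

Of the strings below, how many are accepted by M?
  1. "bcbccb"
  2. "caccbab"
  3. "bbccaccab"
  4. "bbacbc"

3

"bcbccb": accepted
"caccbab": accepted
"bbccaccab": rejected
"bbacbc": accepted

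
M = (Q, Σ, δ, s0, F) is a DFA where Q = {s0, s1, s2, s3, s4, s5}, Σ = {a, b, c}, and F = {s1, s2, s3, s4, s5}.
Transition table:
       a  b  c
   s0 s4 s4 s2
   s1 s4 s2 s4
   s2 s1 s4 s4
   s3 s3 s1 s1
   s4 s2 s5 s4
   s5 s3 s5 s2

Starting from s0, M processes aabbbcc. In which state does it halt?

s4

s0 --a--> s4
s4 --a--> s2
s2 --b--> s4
s4 --b--> s5
s5 --b--> s5
s5 --c--> s2
s2 --c--> s4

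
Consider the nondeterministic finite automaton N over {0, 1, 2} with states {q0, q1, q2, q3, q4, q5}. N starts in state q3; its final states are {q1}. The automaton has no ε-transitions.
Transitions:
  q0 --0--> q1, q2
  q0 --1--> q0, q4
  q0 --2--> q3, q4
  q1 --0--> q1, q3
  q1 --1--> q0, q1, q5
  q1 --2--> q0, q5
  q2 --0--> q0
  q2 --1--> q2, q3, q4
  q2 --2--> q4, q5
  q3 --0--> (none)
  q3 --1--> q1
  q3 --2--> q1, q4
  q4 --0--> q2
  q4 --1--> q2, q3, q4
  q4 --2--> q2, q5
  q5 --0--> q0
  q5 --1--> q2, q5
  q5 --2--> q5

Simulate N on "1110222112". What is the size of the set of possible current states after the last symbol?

6

Start: {q3}
read 1: {q1}
read 1: {q0, q1, q5}
read 1: {q0, q1, q2, q4, q5}
read 0: {q0, q1, q2, q3}
read 2: {q0, q1, q3, q4, q5}
read 2: {q0, q1, q2, q3, q4, q5}
read 2: {q0, q1, q2, q3, q4, q5}
read 1: {q0, q1, q2, q3, q4, q5}
read 1: {q0, q1, q2, q3, q4, q5}
read 2: {q0, q1, q2, q3, q4, q5}
Final reachable set {q0, q1, q2, q3, q4, q5} has 6 states.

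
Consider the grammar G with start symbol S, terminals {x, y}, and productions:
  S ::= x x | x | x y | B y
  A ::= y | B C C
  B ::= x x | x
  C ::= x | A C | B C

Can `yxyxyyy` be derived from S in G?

no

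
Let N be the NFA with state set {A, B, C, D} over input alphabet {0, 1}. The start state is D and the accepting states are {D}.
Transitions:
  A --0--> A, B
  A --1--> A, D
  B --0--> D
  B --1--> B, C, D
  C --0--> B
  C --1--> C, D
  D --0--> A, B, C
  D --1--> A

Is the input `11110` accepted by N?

Start: {D}
read 1: {A}
read 1: {A, D}
read 1: {A, D}
read 1: {A, D}
read 0: {A, B, C}
Reachable ∩ accepting = {} — empty.

rejected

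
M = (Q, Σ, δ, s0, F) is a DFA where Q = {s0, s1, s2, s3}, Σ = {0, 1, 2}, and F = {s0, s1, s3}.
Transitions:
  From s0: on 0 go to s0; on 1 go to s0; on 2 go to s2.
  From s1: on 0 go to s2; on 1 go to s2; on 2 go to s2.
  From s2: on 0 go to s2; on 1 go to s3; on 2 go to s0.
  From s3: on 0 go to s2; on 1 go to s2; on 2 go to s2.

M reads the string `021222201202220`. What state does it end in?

s0 --0--> s0
s0 --2--> s2
s2 --1--> s3
s3 --2--> s2
s2 --2--> s0
s0 --2--> s2
s2 --2--> s0
s0 --0--> s0
s0 --1--> s0
s0 --2--> s2
s2 --0--> s2
s2 --2--> s0
s0 --2--> s2
s2 --2--> s0
s0 --0--> s0

s0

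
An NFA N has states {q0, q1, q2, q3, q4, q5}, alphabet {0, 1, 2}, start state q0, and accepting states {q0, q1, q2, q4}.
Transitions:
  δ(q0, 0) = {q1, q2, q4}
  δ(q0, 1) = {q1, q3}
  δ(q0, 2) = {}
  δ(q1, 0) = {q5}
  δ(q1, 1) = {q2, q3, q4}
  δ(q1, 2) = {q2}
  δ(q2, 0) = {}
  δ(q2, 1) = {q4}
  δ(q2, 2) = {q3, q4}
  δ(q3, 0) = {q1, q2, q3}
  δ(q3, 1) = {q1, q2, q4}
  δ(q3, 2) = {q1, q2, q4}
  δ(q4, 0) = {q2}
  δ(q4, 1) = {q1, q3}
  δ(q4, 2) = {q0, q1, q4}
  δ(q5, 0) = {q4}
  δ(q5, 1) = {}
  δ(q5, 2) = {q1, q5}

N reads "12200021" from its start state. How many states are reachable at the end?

Start: {q0}
read 1: {q1, q3}
read 2: {q1, q2, q4}
read 2: {q0, q1, q2, q3, q4}
read 0: {q1, q2, q3, q4, q5}
read 0: {q1, q2, q3, q4, q5}
read 0: {q1, q2, q3, q4, q5}
read 2: {q0, q1, q2, q3, q4, q5}
read 1: {q1, q2, q3, q4}
Final reachable set {q1, q2, q3, q4} has 4 states.

4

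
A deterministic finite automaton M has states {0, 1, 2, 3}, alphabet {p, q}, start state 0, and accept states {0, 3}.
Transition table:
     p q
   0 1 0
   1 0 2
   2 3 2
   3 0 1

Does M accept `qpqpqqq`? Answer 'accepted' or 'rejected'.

0 --q--> 0
0 --p--> 1
1 --q--> 2
2 --p--> 3
3 --q--> 1
1 --q--> 2
2 --q--> 2
End in state 2, which is not an accepting state.

rejected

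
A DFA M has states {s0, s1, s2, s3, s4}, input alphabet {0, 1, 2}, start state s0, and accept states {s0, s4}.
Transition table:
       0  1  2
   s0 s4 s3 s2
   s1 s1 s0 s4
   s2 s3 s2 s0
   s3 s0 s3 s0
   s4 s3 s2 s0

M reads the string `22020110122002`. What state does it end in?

s2

s0 --2--> s2
s2 --2--> s0
s0 --0--> s4
s4 --2--> s0
s0 --0--> s4
s4 --1--> s2
s2 --1--> s2
s2 --0--> s3
s3 --1--> s3
s3 --2--> s0
s0 --2--> s2
s2 --0--> s3
s3 --0--> s0
s0 --2--> s2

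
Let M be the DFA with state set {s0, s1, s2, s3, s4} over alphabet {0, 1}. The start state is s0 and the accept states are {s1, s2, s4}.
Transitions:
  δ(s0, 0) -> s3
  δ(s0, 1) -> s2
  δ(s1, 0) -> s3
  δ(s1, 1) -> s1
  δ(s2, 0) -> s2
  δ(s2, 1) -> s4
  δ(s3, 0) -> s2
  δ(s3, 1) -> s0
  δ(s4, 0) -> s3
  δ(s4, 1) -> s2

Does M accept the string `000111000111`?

s0 --0--> s3
s3 --0--> s2
s2 --0--> s2
s2 --1--> s4
s4 --1--> s2
s2 --1--> s4
s4 --0--> s3
s3 --0--> s2
s2 --0--> s2
s2 --1--> s4
s4 --1--> s2
s2 --1--> s4
End in state s4, which is an accepting state.

accepted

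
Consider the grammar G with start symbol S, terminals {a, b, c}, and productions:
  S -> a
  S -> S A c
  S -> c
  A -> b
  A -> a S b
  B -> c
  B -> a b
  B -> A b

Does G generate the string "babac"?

no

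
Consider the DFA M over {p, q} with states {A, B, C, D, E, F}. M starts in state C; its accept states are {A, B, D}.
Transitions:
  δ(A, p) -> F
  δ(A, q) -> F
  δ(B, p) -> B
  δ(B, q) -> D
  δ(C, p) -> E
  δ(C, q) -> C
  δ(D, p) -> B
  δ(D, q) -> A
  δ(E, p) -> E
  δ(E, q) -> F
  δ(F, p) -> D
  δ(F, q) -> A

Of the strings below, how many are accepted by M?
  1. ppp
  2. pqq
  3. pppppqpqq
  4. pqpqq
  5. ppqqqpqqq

ppp: rejected
pqq: accepted
pppppqpqq: rejected
pqpqq: rejected
ppqqqpqqq: accepted

2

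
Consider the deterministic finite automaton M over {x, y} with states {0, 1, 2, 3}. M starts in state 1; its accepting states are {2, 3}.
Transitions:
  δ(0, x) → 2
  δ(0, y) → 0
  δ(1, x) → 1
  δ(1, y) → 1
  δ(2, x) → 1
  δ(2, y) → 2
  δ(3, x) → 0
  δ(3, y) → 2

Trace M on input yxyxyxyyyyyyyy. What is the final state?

1

1 --y--> 1
1 --x--> 1
1 --y--> 1
1 --x--> 1
1 --y--> 1
1 --x--> 1
1 --y--> 1
1 --y--> 1
1 --y--> 1
1 --y--> 1
1 --y--> 1
1 --y--> 1
1 --y--> 1
1 --y--> 1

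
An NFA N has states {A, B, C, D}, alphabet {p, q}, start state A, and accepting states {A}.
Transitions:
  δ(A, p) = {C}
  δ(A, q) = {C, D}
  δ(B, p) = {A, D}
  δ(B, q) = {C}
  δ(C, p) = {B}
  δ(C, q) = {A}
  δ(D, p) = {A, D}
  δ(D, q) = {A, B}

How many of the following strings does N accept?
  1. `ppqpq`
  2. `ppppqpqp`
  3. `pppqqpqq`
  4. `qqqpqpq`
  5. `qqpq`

`ppqpq`: rejected
`ppppqpqp`: accepted
`pppqqpqq`: accepted
`qqqpqpq`: accepted
`qqpq`: accepted

4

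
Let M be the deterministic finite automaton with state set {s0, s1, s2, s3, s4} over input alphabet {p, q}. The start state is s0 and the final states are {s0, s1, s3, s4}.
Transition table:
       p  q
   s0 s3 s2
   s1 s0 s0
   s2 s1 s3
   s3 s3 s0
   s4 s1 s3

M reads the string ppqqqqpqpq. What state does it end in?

s0

s0 --p--> s3
s3 --p--> s3
s3 --q--> s0
s0 --q--> s2
s2 --q--> s3
s3 --q--> s0
s0 --p--> s3
s3 --q--> s0
s0 --p--> s3
s3 --q--> s0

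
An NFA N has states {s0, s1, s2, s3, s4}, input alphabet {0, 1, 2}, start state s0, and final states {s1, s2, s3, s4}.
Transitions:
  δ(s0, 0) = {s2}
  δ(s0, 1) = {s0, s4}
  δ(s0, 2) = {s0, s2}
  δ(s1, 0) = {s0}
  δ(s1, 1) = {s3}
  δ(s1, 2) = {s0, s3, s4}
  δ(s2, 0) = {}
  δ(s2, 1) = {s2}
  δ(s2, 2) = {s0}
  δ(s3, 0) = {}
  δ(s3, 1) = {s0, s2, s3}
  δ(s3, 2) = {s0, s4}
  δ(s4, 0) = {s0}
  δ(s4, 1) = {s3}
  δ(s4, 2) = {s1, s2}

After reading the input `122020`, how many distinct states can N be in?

Start: {s0}
read 1: {s0, s4}
read 2: {s0, s1, s2}
read 2: {s0, s2, s3, s4}
read 0: {s0, s2}
read 2: {s0, s2}
read 0: {s2}
Final reachable set {s2} has 1 state.

1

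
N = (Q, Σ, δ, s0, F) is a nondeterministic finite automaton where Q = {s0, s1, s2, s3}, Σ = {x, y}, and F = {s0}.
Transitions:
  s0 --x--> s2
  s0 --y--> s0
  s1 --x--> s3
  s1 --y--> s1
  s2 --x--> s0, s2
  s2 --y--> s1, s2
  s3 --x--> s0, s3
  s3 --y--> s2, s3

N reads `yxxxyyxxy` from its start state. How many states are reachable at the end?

Start: {s0}
read y: {s0}
read x: {s2}
read x: {s0, s2}
read x: {s0, s2}
read y: {s0, s1, s2}
read y: {s0, s1, s2}
read x: {s0, s2, s3}
read x: {s0, s2, s3}
read y: {s0, s1, s2, s3}
Final reachable set {s0, s1, s2, s3} has 4 states.

4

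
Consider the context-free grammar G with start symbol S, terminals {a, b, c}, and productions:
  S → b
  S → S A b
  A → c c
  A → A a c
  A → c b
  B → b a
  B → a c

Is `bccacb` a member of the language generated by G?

yes

S ⇒ SAb ⇒ bAb ⇒ bAacb ⇒ bccacb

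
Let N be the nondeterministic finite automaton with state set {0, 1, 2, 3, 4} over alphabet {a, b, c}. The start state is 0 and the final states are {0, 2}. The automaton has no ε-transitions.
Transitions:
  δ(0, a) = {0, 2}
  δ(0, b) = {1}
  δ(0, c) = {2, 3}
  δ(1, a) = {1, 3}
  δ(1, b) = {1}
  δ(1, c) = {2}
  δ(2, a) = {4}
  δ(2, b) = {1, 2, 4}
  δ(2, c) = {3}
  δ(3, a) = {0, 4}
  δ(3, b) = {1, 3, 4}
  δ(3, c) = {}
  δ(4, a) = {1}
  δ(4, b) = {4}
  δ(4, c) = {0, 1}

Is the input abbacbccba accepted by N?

Start: {0}
read a: {0, 2}
read b: {1, 2, 4}
read b: {1, 2, 4}
read a: {1, 3, 4}
read c: {0, 1, 2}
read b: {1, 2, 4}
read c: {0, 1, 2, 3}
read c: {2, 3}
read b: {1, 2, 3, 4}
read a: {0, 1, 3, 4}
Reachable ∩ accepting = {0} — nonempty.

accepted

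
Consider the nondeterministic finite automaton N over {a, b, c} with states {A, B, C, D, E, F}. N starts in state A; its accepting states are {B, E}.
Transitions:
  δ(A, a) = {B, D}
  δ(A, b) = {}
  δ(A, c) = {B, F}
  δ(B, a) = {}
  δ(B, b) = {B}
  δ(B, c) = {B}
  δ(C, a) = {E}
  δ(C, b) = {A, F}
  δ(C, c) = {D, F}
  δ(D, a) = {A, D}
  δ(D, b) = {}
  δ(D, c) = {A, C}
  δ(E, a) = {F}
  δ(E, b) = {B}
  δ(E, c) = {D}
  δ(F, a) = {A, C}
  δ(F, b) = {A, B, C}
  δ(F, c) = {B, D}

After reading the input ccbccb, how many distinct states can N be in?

Start: {A}
read c: {B, F}
read c: {B, D}
read b: {B}
read c: {B}
read c: {B}
read b: {B}
Final reachable set {B} has 1 state.

1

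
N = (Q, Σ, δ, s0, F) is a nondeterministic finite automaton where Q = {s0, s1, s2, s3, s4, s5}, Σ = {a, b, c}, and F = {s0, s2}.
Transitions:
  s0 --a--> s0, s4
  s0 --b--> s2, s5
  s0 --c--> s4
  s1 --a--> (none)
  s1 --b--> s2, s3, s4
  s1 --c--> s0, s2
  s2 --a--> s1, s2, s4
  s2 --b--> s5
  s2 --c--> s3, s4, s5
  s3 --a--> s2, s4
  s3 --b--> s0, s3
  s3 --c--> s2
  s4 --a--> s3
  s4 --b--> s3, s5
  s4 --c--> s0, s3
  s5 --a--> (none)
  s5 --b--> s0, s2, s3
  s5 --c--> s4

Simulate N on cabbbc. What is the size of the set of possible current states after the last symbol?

Start: {s0}
read c: {s4}
read a: {s3}
read b: {s0, s3}
read b: {s0, s2, s3, s5}
read b: {s0, s2, s3, s5}
read c: {s2, s3, s4, s5}
Final reachable set {s2, s3, s4, s5} has 4 states.

4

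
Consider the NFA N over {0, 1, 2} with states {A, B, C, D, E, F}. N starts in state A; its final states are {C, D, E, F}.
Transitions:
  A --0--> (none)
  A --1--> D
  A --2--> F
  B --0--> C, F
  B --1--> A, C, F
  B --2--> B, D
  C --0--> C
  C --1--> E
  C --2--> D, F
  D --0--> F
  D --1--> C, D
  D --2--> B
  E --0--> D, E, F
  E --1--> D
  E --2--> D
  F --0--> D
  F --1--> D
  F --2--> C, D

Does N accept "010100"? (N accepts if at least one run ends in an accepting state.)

Start: {A}
read 0: {}
The reachable set is empty and stays empty for the remaining 5 symbols.
Reachable ∩ accepting = {} — empty.

rejected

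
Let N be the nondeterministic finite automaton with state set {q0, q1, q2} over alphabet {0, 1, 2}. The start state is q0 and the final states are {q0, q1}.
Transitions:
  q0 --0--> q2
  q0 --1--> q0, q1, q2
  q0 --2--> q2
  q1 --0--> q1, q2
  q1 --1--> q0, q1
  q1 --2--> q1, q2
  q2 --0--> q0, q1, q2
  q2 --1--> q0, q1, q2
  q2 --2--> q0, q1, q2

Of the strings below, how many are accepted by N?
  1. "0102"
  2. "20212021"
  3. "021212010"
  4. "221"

"0102": accepted
"20212021": accepted
"021212010": accepted
"221": accepted

4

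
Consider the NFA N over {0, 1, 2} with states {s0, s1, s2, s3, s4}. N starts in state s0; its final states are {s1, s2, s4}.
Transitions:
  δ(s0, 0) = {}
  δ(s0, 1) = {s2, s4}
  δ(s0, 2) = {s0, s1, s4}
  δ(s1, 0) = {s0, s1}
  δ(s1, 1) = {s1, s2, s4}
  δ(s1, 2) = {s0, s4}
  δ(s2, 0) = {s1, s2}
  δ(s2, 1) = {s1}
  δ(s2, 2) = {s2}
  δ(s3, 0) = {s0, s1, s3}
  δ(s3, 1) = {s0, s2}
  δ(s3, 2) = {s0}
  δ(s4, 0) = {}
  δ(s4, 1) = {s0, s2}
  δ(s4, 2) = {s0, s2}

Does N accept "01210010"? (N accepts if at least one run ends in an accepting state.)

rejected

Start: {s0}
read 0: {}
The reachable set is empty and stays empty for the remaining 7 symbols.
Reachable ∩ accepting = {} — empty.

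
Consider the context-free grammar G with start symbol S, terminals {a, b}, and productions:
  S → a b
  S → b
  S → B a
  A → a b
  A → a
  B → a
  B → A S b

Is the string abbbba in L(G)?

no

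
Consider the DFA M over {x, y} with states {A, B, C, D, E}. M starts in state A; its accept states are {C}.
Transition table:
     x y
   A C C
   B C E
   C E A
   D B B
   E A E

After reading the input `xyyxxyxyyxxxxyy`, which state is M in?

A --x--> C
C --y--> A
A --y--> C
C --x--> E
E --x--> A
A --y--> C
C --x--> E
E --y--> E
E --y--> E
E --x--> A
A --x--> C
C --x--> E
E --x--> A
A --y--> C
C --y--> A

A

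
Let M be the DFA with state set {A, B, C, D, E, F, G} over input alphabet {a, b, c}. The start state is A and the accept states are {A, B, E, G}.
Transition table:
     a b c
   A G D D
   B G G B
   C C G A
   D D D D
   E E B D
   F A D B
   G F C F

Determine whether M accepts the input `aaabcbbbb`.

rejected

A --a--> G
G --a--> F
F --a--> A
A --b--> D
D --c--> D
D --b--> D
D --b--> D
D --b--> D
D --b--> D
End in state D, which is not an accepting state.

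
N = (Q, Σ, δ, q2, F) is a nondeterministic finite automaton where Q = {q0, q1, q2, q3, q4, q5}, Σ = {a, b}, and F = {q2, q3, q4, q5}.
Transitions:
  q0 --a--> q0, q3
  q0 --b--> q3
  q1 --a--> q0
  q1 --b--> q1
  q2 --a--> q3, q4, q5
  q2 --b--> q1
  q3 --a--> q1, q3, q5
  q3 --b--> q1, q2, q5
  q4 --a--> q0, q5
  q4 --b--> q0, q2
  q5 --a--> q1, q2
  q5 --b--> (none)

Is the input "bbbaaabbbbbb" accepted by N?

rejected

Start: {q2}
read b: {q1}
read b: {q1}
read b: {q1}
read a: {q0}
read a: {q0, q3}
read a: {q0, q1, q3, q5}
read b: {q1, q2, q3, q5}
read b: {q1, q2, q5}
read b: {q1}
read b: {q1}
read b: {q1}
read b: {q1}
Reachable ∩ accepting = {} — empty.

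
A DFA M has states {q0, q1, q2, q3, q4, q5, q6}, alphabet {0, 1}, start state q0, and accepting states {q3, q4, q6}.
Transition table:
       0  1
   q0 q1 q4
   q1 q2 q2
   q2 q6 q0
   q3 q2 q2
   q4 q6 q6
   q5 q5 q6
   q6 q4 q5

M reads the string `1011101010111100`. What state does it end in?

q5

q0 --1--> q4
q4 --0--> q6
q6 --1--> q5
q5 --1--> q6
q6 --1--> q5
q5 --0--> q5
q5 --1--> q6
q6 --0--> q4
q4 --1--> q6
q6 --0--> q4
q4 --1--> q6
q6 --1--> q5
q5 --1--> q6
q6 --1--> q5
q5 --0--> q5
q5 --0--> q5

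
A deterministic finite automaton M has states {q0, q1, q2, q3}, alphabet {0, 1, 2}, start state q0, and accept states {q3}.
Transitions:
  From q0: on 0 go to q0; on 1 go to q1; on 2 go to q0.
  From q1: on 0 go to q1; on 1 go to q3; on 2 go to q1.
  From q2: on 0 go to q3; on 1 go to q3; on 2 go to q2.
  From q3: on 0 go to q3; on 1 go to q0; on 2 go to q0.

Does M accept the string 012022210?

q0 --0--> q0
q0 --1--> q1
q1 --2--> q1
q1 --0--> q1
q1 --2--> q1
q1 --2--> q1
q1 --2--> q1
q1 --1--> q3
q3 --0--> q3
End in state q3, which is an accepting state.

accepted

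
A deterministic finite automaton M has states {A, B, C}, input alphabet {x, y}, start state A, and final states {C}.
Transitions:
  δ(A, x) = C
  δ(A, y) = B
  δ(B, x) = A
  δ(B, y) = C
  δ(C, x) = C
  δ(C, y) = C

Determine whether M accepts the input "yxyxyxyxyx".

rejected

A --y--> B
B --x--> A
A --y--> B
B --x--> A
A --y--> B
B --x--> A
A --y--> B
B --x--> A
A --y--> B
B --x--> A
End in state A, which is not an accepting state.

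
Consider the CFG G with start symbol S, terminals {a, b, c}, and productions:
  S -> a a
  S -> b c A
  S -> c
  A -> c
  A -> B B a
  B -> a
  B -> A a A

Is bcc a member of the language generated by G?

yes

S ⇒ bcA ⇒ bcc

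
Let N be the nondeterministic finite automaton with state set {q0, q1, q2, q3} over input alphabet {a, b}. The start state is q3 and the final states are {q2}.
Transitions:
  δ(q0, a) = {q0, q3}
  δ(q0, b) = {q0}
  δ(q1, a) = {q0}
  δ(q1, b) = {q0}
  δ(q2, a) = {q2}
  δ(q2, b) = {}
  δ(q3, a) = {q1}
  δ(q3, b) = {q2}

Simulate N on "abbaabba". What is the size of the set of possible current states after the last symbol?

2

Start: {q3}
read a: {q1}
read b: {q0}
read b: {q0}
read a: {q0, q3}
read a: {q0, q1, q3}
read b: {q0, q2}
read b: {q0}
read a: {q0, q3}
Final reachable set {q0, q3} has 2 states.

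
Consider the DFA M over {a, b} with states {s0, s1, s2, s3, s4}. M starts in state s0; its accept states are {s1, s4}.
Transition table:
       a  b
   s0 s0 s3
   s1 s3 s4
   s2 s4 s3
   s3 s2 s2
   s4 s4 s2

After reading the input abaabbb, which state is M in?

s0 --a--> s0
s0 --b--> s3
s3 --a--> s2
s2 --a--> s4
s4 --b--> s2
s2 --b--> s3
s3 --b--> s2

s2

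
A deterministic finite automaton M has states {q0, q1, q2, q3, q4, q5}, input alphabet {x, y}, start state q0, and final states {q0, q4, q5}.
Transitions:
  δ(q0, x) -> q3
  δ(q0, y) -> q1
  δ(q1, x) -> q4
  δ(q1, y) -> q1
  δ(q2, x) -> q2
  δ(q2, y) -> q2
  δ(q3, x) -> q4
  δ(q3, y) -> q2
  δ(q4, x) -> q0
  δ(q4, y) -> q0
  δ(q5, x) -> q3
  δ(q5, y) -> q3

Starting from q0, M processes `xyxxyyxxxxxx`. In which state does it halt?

q2

q0 --x--> q3
q3 --y--> q2
q2 --x--> q2
q2 --x--> q2
q2 --y--> q2
q2 --y--> q2
q2 --x--> q2
q2 --x--> q2
q2 --x--> q2
q2 --x--> q2
q2 --x--> q2
q2 --x--> q2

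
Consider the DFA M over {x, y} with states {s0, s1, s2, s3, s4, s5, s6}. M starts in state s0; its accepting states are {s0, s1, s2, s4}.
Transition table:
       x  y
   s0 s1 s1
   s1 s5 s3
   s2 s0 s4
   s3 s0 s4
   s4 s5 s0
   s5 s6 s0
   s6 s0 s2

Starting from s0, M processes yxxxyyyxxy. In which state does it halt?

s2

s0 --y--> s1
s1 --x--> s5
s5 --x--> s6
s6 --x--> s0
s0 --y--> s1
s1 --y--> s3
s3 --y--> s4
s4 --x--> s5
s5 --x--> s6
s6 --y--> s2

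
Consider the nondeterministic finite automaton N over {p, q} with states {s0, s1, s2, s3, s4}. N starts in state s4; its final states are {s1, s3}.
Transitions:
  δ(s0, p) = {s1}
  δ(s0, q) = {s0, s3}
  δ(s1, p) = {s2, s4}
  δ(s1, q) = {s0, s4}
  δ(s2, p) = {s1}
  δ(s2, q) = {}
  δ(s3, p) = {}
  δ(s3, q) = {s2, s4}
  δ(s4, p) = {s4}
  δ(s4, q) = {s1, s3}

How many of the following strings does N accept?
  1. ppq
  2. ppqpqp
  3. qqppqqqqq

2

ppq: accepted
ppqpqp: rejected
qqppqqqqq: accepted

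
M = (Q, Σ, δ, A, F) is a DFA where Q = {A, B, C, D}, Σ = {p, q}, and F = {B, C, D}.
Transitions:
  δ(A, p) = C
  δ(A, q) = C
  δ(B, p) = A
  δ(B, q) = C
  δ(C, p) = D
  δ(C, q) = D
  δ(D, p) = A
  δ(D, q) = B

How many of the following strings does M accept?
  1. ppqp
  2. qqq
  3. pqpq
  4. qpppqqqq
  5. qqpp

4

ppqp: rejected
qqq: accepted
pqpq: accepted
qpppqqqq: accepted
qqpp: accepted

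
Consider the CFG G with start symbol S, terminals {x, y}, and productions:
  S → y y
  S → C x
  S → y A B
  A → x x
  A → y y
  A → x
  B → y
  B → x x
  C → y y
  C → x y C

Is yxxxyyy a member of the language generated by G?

no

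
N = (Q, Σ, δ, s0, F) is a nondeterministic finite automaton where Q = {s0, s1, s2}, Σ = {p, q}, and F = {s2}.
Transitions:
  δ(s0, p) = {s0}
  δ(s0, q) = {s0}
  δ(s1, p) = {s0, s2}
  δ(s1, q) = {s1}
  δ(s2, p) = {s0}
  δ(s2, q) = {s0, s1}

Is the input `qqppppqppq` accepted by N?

rejected

Start: {s0}
read q: {s0}
read q: {s0}
read p: {s0}
read p: {s0}
read p: {s0}
read p: {s0}
read q: {s0}
read p: {s0}
read p: {s0}
read q: {s0}
Reachable ∩ accepting = {} — empty.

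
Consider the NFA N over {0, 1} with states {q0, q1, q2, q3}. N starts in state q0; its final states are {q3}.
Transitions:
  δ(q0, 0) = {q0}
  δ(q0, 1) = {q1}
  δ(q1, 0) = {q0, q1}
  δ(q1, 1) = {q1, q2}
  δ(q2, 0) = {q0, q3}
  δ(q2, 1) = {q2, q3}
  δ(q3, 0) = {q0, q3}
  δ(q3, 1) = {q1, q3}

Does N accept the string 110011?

Start: {q0}
read 1: {q1}
read 1: {q1, q2}
read 0: {q0, q1, q3}
read 0: {q0, q1, q3}
read 1: {q1, q2, q3}
read 1: {q1, q2, q3}
Reachable ∩ accepting = {q3} — nonempty.

accepted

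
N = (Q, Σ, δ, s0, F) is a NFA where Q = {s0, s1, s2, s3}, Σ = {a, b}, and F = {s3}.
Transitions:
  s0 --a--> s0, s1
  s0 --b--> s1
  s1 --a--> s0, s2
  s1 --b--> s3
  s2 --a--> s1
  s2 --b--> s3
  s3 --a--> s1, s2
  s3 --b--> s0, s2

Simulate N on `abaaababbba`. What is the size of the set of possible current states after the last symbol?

Start: {s0}
read a: {s0, s1}
read b: {s1, s3}
read a: {s0, s1, s2}
read a: {s0, s1, s2}
read a: {s0, s1, s2}
read b: {s1, s3}
read a: {s0, s1, s2}
read b: {s1, s3}
read b: {s0, s2, s3}
read b: {s0, s1, s2, s3}
read a: {s0, s1, s2}
Final reachable set {s0, s1, s2} has 3 states.

3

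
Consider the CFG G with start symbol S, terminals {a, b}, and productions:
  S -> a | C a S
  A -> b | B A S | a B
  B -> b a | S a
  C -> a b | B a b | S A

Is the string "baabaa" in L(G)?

yes

S ⇒ CaS ⇒ BabaS ⇒ baabaS ⇒ baabaa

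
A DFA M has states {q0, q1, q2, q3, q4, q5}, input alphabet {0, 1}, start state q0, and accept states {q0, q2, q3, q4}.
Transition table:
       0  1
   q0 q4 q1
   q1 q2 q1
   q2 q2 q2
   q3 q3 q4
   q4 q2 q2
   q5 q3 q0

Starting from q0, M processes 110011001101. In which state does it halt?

q2

q0 --1--> q1
q1 --1--> q1
q1 --0--> q2
q2 --0--> q2
q2 --1--> q2
q2 --1--> q2
q2 --0--> q2
q2 --0--> q2
q2 --1--> q2
q2 --1--> q2
q2 --0--> q2
q2 --1--> q2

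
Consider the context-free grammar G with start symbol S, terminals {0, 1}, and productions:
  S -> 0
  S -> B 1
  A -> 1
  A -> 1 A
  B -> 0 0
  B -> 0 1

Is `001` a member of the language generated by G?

S ⇒ B1 ⇒ 001

yes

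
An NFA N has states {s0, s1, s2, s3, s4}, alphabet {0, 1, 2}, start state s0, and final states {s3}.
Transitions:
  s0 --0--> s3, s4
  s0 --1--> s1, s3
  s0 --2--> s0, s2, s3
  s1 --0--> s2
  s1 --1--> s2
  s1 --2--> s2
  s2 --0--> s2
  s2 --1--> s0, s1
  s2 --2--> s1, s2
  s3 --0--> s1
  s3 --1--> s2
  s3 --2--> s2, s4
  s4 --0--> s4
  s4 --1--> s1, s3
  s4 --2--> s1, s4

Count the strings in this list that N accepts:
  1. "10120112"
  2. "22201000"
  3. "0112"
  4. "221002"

"10120112": accepted
"22201000": rejected
"0112": accepted
"221002": rejected

2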